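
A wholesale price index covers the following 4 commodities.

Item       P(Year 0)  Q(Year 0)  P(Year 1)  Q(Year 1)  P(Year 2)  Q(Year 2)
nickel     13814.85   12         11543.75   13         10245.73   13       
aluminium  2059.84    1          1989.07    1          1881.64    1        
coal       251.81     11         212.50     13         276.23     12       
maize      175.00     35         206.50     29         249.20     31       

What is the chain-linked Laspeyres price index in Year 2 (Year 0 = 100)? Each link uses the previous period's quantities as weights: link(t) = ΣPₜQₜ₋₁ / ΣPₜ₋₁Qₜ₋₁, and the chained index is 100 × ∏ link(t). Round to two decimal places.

77.04

Link Year 0→Year 1:
ΣP(Year 1)Q(Year 0) = 11543.75×12 + 1989.07×1 + 212.50×11 + 206.50×35 = 138525 + 1989.07 + 2337.5 + 7227.5 = 150079.07
ΣP(Year 0)Q(Year 0) = 13814.85×12 + 2059.84×1 + 251.81×11 + 175.00×35 = 165778.2 + 2059.84 + 2769.91 + 6125 = 176732.95
link = 150079.07/176732.95 = 0.849186
Link Year 1→Year 2:
ΣP(Year 2)Q(Year 1) = 10245.73×13 + 1881.64×1 + 276.23×13 + 249.20×29 = 133194.49 + 1881.64 + 3590.99 + 7226.8 = 145893.92
ΣP(Year 1)Q(Year 1) = 11543.75×13 + 1989.07×1 + 212.50×13 + 206.50×29 = 150068.75 + 1989.07 + 2762.5 + 5988.5 = 160808.82
link = 145893.92/160808.82 = 0.907251
Chained index = 100 × 0.849186 × 0.907251 = 77.0424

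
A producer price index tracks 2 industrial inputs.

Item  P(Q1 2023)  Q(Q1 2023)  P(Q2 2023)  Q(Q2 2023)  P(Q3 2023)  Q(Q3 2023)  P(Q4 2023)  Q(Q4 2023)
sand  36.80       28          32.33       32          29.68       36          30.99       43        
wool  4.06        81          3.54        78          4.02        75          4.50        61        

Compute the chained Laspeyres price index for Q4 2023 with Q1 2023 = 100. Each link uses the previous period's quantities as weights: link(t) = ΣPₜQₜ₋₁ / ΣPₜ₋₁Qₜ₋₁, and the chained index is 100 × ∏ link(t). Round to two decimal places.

Link Q1 2023→Q2 2023:
ΣP(Q2 2023)Q(Q1 2023) = 32.33×28 + 3.54×81 = 905.24 + 286.74 = 1191.98
ΣP(Q1 2023)Q(Q1 2023) = 36.80×28 + 4.06×81 = 1030.4 + 328.86 = 1359.26
link = 1191.98/1359.26 = 0.876933
Link Q2 2023→Q3 2023:
ΣP(Q3 2023)Q(Q2 2023) = 29.68×32 + 4.02×78 = 949.76 + 313.56 = 1263.32
ΣP(Q2 2023)Q(Q2 2023) = 32.33×32 + 3.54×78 = 1034.56 + 276.12 = 1310.68
link = 1263.32/1310.68 = 0.963866
Link Q3 2023→Q4 2023:
ΣP(Q4 2023)Q(Q3 2023) = 30.99×36 + 4.50×75 = 1115.64 + 337.5 = 1453.14
ΣP(Q3 2023)Q(Q3 2023) = 29.68×36 + 4.02×75 = 1068.48 + 301.5 = 1369.98
link = 1453.14/1369.98 = 1.060702
Chained index = 100 × 0.876933 × 0.963866 × 1.060702 = 89.6554

89.66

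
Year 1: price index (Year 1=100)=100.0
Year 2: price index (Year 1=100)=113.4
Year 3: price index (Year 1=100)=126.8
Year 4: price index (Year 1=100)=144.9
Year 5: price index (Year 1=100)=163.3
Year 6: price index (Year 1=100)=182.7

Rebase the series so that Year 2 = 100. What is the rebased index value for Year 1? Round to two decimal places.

88.18

Rebased(Year 1) = 100.0 / 113.4 × 100 = 88.1834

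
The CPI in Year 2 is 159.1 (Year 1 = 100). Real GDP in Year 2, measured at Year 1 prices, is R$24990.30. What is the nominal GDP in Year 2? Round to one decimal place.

39759.6

Nominal = Real × (Index/100) = 24990.30 × (159.1/100)
        = 24990.30 × 1.591 = 39759.5673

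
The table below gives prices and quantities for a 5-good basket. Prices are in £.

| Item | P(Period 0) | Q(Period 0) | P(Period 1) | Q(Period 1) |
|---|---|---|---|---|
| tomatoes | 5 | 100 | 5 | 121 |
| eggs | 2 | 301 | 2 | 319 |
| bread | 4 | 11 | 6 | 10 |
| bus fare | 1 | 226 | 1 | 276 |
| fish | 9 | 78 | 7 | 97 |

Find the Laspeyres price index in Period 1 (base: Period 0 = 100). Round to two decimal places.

93.54

Laspeyres price index uses base-period quantities as weights.
ΣP(Period 1)·Q(Period 0) = 5×100 + 2×301 + 6×11 + 1×226 + 7×78 = 500 + 602 + 66 + 226 + 546 = 1940
ΣP(Period 0)·Q(Period 0) = 5×100 + 2×301 + 4×11 + 1×226 + 9×78 = 500 + 602 + 44 + 226 + 702 = 2074
Index = 1940 / 2074 × 100 = 93.5391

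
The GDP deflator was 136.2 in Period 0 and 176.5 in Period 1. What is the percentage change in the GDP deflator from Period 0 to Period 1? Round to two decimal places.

Change = (176.5 − 136.2) / 136.2 × 100
       = 40.3 / 136.2 × 100 = 29.5888%

29.59%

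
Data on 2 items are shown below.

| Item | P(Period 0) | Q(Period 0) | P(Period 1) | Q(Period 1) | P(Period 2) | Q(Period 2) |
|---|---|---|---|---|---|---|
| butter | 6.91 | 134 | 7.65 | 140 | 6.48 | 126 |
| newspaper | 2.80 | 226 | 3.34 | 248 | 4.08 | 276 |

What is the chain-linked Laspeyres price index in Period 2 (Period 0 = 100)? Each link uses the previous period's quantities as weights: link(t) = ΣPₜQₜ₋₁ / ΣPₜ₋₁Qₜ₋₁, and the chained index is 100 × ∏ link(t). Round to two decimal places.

Link Period 0→Period 1:
ΣP(Period 1)Q(Period 0) = 7.65×134 + 3.34×226 = 1025.1 + 754.84 = 1779.94
ΣP(Period 0)Q(Period 0) = 6.91×134 + 2.80×226 = 925.94 + 632.8 = 1558.74
link = 1779.94/1558.74 = 1.141909
Link Period 1→Period 2:
ΣP(Period 2)Q(Period 1) = 6.48×140 + 4.08×248 = 907.2 + 1011.84 = 1919.04
ΣP(Period 1)Q(Period 1) = 7.65×140 + 3.34×248 = 1071 + 828.32 = 1899.32
link = 1919.04/1899.32 = 1.010383
Chained index = 100 × 1.141909 × 1.010383 = 115.3766

115.38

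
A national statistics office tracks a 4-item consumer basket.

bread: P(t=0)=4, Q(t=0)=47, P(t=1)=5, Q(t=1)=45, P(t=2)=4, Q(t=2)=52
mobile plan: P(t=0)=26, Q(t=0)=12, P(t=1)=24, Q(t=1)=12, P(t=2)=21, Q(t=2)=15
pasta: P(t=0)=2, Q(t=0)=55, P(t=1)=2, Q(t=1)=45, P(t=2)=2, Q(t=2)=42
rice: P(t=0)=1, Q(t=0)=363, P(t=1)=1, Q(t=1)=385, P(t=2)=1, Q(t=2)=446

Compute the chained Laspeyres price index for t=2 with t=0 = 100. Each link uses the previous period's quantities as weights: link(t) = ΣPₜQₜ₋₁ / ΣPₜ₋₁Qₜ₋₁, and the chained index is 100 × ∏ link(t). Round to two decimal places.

Link t=0→t=1:
ΣP(t=1)Q(t=0) = 5×47 + 24×12 + 2×55 + 1×363 = 235 + 288 + 110 + 363 = 996
ΣP(t=0)Q(t=0) = 4×47 + 26×12 + 2×55 + 1×363 = 188 + 312 + 110 + 363 = 973
link = 996/973 = 1.023638
Link t=1→t=2:
ΣP(t=2)Q(t=1) = 4×45 + 21×12 + 2×45 + 1×385 = 180 + 252 + 90 + 385 = 907
ΣP(t=1)Q(t=1) = 5×45 + 24×12 + 2×45 + 1×385 = 225 + 288 + 90 + 385 = 988
link = 907/988 = 0.918016
Chained index = 100 × 1.023638 × 0.918016 = 93.9716

93.97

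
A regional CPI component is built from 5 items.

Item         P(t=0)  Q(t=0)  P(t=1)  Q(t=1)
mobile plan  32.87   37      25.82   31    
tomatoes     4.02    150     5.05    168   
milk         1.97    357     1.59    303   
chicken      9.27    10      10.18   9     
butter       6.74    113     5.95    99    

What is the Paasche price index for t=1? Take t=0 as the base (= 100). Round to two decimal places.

92.42

Paasche price index uses current-period quantities as weights.
ΣP(t=1)·Q(t=1) = 25.82×31 + 5.05×168 + 1.59×303 + 10.18×9 + 5.95×99 = 800.42 + 848.4 + 481.77 + 91.62 + 589.05 = 2811.26
ΣP(t=0)·Q(t=1) = 32.87×31 + 4.02×168 + 1.97×303 + 9.27×9 + 6.74×99 = 1018.97 + 675.36 + 596.91 + 83.43 + 667.26 = 3041.93
Index = 2811.26 / 3041.93 × 100 = 92.4170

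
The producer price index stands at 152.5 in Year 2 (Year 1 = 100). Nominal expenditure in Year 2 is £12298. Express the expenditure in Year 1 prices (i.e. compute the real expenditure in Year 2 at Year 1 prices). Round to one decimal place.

Real = Nominal ÷ (Index/100) = 12298 ÷ (152.5/100)
     = 12298 ÷ 1.525 = 8064.2623

8064.3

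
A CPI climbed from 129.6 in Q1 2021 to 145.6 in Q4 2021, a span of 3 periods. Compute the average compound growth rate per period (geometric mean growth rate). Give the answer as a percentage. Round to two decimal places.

Growth factor = (145.6/129.6)^(1/3) = (1.123457)^(1/3) = 1.039566
Growth rate = 1.039566 − 1 = 0.039566 = 3.9566%

3.96%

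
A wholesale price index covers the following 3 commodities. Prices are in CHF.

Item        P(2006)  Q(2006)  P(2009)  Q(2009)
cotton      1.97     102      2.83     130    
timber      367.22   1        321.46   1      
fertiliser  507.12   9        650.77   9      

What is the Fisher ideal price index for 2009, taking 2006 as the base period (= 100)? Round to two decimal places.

Laspeyres component (base-period weights):
ΣP(2009)Q(2006) = 2.83×102 + 321.46×1 + 650.77×9 = 288.66 + 321.46 + 5856.93 = 6467.05
ΣP(2006)Q(2006) = 1.97×102 + 367.22×1 + 507.12×9 = 200.94 + 367.22 + 4564.08 = 5132.24
L = 6467.05 / 5132.24 × 100 = 126.0083
Paasche component (current-period weights):
ΣP(2009)Q(2009) = 2.83×130 + 321.46×1 + 650.77×9 = 367.9 + 321.46 + 5856.93 = 6546.29
ΣP(2006)Q(2009) = 1.97×130 + 367.22×1 + 507.12×9 = 256.1 + 367.22 + 4564.08 = 5187.4
P = 6546.29 / 5187.4 × 100 = 126.1960
Fisher = √(L × P) = √(126.0083 × 126.1960) = 126.1021

126.10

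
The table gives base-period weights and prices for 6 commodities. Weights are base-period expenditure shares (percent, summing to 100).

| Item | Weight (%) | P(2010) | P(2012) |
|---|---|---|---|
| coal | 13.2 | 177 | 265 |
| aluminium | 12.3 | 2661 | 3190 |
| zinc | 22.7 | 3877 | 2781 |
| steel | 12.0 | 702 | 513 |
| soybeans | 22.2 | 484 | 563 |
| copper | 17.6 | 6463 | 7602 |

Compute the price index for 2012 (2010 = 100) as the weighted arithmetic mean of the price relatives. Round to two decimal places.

coal: 13.2 × (265/177) = 13.2 × 1.497175 = 19.7627
aluminium: 12.3 × (3190/2661) = 12.3 × 1.198797 = 14.7452
zinc: 22.7 × (2781/3877) = 22.7 × 0.717307 = 16.2829
steel: 12.0 × (513/702) = 12.0 × 0.730769 = 8.7692
soybeans: 22.2 × (563/484) = 22.2 × 1.163223 = 25.8236
copper: 17.6 × (7602/6463) = 17.6 × 1.176234 = 20.7017
Index = Σ wᵢ·(p₁ᵢ/p₀ᵢ) = 19.7627 + 14.7452 + 16.2829 + 8.7692 + 25.8236 + 20.7017 = 106.0853

106.09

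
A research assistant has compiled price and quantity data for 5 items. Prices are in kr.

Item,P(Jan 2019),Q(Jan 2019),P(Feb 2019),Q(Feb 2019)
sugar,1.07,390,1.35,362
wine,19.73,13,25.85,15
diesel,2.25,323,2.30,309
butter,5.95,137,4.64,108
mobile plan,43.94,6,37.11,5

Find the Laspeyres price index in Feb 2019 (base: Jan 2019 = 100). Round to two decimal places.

99.37

Laspeyres price index uses base-period quantities as weights.
ΣP(Feb 2019)·Q(Jan 2019) = 1.35×390 + 25.85×13 + 2.30×323 + 4.64×137 + 37.11×6 = 526.5 + 336.05 + 742.9 + 635.68 + 222.66 = 2463.79
ΣP(Jan 2019)·Q(Jan 2019) = 1.07×390 + 19.73×13 + 2.25×323 + 5.95×137 + 43.94×6 = 417.3 + 256.49 + 726.75 + 815.15 + 263.64 = 2479.33
Index = 2463.79 / 2479.33 × 100 = 99.3732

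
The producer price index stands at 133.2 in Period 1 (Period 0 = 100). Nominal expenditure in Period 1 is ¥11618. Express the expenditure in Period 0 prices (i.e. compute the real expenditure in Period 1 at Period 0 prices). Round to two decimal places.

8722.22

Real = Nominal ÷ (Index/100) = 11618 ÷ (133.2/100)
     = 11618 ÷ 1.332 = 8722.2222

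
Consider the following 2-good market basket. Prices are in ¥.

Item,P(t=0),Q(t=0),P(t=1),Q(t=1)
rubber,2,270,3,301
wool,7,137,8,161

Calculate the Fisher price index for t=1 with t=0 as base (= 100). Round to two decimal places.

Laspeyres component (base-period weights):
ΣP(t=1)Q(t=0) = 3×270 + 8×137 = 810 + 1096 = 1906
ΣP(t=0)Q(t=0) = 2×270 + 7×137 = 540 + 959 = 1499
L = 1906 / 1499 × 100 = 127.1514
Paasche component (current-period weights):
ΣP(t=1)Q(t=1) = 3×301 + 8×161 = 903 + 1288 = 2191
ΣP(t=0)Q(t=1) = 2×301 + 7×161 = 602 + 1127 = 1729
P = 2191 / 1729 × 100 = 126.7206
Fisher = √(L × P) = √(127.1514 × 126.7206) = 126.9359

126.94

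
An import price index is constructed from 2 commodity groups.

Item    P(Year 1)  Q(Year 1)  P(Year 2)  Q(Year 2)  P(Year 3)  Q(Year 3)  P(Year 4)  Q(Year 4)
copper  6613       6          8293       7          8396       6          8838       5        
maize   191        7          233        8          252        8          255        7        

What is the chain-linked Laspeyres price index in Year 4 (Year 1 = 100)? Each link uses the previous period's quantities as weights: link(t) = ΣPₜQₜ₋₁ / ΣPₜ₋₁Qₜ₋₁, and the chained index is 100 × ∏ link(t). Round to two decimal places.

133.61

Link Year 1→Year 2:
ΣP(Year 2)Q(Year 1) = 8293×6 + 233×7 = 49758 + 1631 = 51389
ΣP(Year 1)Q(Year 1) = 6613×6 + 191×7 = 39678 + 1337 = 41015
link = 51389/41015 = 1.252932
Link Year 2→Year 3:
ΣP(Year 3)Q(Year 2) = 8396×7 + 252×8 = 58772 + 2016 = 60788
ΣP(Year 2)Q(Year 2) = 8293×7 + 233×8 = 58051 + 1864 = 59915
link = 60788/59915 = 1.014571
Link Year 3→Year 4:
ΣP(Year 4)Q(Year 3) = 8838×6 + 255×8 = 53028 + 2040 = 55068
ΣP(Year 3)Q(Year 3) = 8396×6 + 252×8 = 50376 + 2016 = 52392
link = 55068/52392 = 1.051077
Chained index = 100 × 1.252932 × 1.014571 × 1.051077 = 133.6116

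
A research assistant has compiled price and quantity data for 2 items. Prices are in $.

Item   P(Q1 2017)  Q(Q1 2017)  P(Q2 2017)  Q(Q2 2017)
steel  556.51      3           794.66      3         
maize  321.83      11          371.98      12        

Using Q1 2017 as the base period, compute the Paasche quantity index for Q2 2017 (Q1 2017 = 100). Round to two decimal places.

Paasche quantity index uses current-period prices as weights.
ΣP(Q2 2017)·Q(Q2 2017) = 794.66×3 + 371.98×12 = 2383.98 + 4463.76 = 6847.74
ΣP(Q2 2017)·Q(Q1 2017) = 794.66×3 + 371.98×11 = 2383.98 + 4091.78 = 6475.76
Index = 6847.74 / 6475.76 × 100 = 105.7442

105.74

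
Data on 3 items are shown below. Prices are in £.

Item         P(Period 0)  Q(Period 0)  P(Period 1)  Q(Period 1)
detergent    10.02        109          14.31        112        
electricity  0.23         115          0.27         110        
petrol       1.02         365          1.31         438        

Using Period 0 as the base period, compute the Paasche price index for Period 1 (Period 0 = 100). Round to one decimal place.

138.4

Paasche price index uses current-period quantities as weights.
ΣP(Period 1)·Q(Period 1) = 14.31×112 + 0.27×110 + 1.31×438 = 1602.72 + 29.7 + 573.78 = 2206.2
ΣP(Period 0)·Q(Period 1) = 10.02×112 + 0.23×110 + 1.02×438 = 1122.24 + 25.3 + 446.76 = 1594.3
Index = 2206.2 / 1594.3 × 100 = 138.3805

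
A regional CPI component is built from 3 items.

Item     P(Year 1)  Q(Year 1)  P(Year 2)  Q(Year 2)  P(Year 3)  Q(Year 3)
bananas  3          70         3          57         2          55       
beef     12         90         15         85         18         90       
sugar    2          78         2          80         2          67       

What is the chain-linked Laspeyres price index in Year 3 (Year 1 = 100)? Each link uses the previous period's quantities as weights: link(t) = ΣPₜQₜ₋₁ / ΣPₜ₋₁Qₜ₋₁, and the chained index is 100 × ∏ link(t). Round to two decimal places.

133.30

Link Year 1→Year 2:
ΣP(Year 2)Q(Year 1) = 3×70 + 15×90 + 2×78 = 210 + 1350 + 156 = 1716
ΣP(Year 1)Q(Year 1) = 3×70 + 12×90 + 2×78 = 210 + 1080 + 156 = 1446
link = 1716/1446 = 1.186722
Link Year 2→Year 3:
ΣP(Year 3)Q(Year 2) = 2×57 + 18×85 + 2×80 = 114 + 1530 + 160 = 1804
ΣP(Year 2)Q(Year 2) = 3×57 + 15×85 + 2×80 = 171 + 1275 + 160 = 1606
link = 1804/1606 = 1.123288
Chained index = 100 × 1.186722 × 1.123288 = 133.3030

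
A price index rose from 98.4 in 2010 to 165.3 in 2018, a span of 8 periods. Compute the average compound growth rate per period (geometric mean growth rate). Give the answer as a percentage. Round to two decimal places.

6.70%

Growth factor = (165.3/98.4)^(1/8) = (1.679878)^(1/8) = 1.066988
Growth rate = 1.066988 − 1 = 0.066988 = 6.6988%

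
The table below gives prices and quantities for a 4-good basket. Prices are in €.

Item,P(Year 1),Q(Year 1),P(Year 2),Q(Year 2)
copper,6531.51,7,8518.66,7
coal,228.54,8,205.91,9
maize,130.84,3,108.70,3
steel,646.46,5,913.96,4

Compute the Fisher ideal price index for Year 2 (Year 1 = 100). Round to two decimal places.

129.15

Laspeyres component (base-period weights):
ΣP(Year 2)Q(Year 1) = 8518.66×7 + 205.91×8 + 108.70×3 + 913.96×5 = 59630.62 + 1647.28 + 326.1 + 4569.8 = 66173.8
ΣP(Year 1)Q(Year 1) = 6531.51×7 + 228.54×8 + 130.84×3 + 646.46×5 = 45720.57 + 1828.32 + 392.52 + 3232.3 = 51173.71
L = 66173.8 / 51173.71 × 100 = 129.3121
Paasche component (current-period weights):
ΣP(Year 2)Q(Year 2) = 8518.66×7 + 205.91×9 + 108.70×3 + 913.96×4 = 59630.62 + 1853.19 + 326.1 + 3655.84 = 65465.75
ΣP(Year 1)Q(Year 2) = 6531.51×7 + 228.54×9 + 130.84×3 + 646.46×4 = 45720.57 + 2056.86 + 392.52 + 2585.84 = 50755.79
P = 65465.75 / 50755.79 × 100 = 128.9818
Fisher = √(L × P) = √(129.3121 × 128.9818) = 129.1469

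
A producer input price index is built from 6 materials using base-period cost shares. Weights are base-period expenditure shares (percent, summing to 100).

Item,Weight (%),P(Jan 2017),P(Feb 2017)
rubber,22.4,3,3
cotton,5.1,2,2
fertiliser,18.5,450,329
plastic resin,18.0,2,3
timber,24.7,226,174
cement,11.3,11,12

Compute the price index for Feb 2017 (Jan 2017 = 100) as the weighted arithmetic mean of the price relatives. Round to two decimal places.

rubber: 22.4 × (3/3) = 22.4 × 1.000000 = 22.4000
cotton: 5.1 × (2/2) = 5.1 × 1.000000 = 5.1000
fertiliser: 18.5 × (329/450) = 18.5 × 0.731111 = 13.5256
plastic resin: 18.0 × (3/2) = 18.0 × 1.500000 = 27.0000
timber: 24.7 × (174/226) = 24.7 × 0.769912 = 19.0168
cement: 11.3 × (12/11) = 11.3 × 1.090909 = 12.3273
Index = Σ wᵢ·(p₁ᵢ/p₀ᵢ) = 22.4000 + 5.1000 + 13.5256 + 27.0000 + 19.0168 + 12.3273 = 99.3696

99.37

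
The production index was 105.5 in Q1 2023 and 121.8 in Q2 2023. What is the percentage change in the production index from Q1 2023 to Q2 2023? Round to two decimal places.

15.45%

Change = (121.8 − 105.5) / 105.5 × 100
       = 16.3 / 105.5 × 100 = 15.4502%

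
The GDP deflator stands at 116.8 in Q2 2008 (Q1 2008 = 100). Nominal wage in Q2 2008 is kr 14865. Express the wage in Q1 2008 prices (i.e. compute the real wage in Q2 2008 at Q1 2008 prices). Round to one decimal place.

Real = Nominal ÷ (Index/100) = 14865 ÷ (116.8/100)
     = 14865 ÷ 1.168 = 12726.8836

12726.9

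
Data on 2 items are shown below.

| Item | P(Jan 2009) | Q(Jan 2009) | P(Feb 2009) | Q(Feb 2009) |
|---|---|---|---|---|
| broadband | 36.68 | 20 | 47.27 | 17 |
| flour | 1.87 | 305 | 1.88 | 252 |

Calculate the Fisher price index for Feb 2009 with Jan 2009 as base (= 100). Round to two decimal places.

Laspeyres component (base-period weights):
ΣP(Feb 2009)Q(Jan 2009) = 47.27×20 + 1.88×305 = 945.4 + 573.4 = 1518.8
ΣP(Jan 2009)Q(Jan 2009) = 36.68×20 + 1.87×305 = 733.6 + 570.35 = 1303.95
L = 1518.8 / 1303.95 × 100 = 116.4769
Paasche component (current-period weights):
ΣP(Feb 2009)Q(Feb 2009) = 47.27×17 + 1.88×252 = 803.59 + 473.76 = 1277.35
ΣP(Jan 2009)Q(Feb 2009) = 36.68×17 + 1.87×252 = 623.56 + 471.24 = 1094.8
P = 1277.35 / 1094.8 × 100 = 116.6743
Fisher = √(L × P) = √(116.4769 × 116.6743) = 116.5755

116.58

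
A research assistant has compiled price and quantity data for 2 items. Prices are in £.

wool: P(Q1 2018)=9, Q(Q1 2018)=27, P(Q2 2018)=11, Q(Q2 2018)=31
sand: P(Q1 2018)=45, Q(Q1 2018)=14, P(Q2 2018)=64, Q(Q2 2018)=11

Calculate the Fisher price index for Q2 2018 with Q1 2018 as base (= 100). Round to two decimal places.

135.83

Laspeyres component (base-period weights):
ΣP(Q2 2018)Q(Q1 2018) = 11×27 + 64×14 = 297 + 896 = 1193
ΣP(Q1 2018)Q(Q1 2018) = 9×27 + 45×14 = 243 + 630 = 873
L = 1193 / 873 × 100 = 136.6552
Paasche component (current-period weights):
ΣP(Q2 2018)Q(Q2 2018) = 11×31 + 64×11 = 341 + 704 = 1045
ΣP(Q1 2018)Q(Q2 2018) = 9×31 + 45×11 = 279 + 495 = 774
P = 1045 / 774 × 100 = 135.0129
Fisher = √(L × P) = √(136.6552 × 135.0129) = 135.8316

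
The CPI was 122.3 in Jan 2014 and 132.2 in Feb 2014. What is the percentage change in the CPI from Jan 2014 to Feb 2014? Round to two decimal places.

8.09%

Change = (132.2 − 122.3) / 122.3 × 100
       = 9.9 / 122.3 × 100 = 8.0948%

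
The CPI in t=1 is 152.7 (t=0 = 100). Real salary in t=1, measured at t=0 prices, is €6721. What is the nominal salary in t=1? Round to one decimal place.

Nominal = Real × (Index/100) = 6721 × (152.7/100)
        = 6721 × 1.527 = 10262.9670

10263.0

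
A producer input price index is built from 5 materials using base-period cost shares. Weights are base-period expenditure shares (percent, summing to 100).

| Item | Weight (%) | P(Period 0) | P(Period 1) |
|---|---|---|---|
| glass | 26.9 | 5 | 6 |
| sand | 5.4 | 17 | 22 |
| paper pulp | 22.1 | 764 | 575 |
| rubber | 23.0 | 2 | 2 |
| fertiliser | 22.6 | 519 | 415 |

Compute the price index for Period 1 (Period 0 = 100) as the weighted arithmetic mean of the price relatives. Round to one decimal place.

97.0

glass: 26.9 × (6/5) = 26.9 × 1.200000 = 32.2800
sand: 5.4 × (22/17) = 5.4 × 1.294118 = 6.9882
paper pulp: 22.1 × (575/764) = 22.1 × 0.752618 = 16.6329
rubber: 23.0 × (2/2) = 23.0 × 1.000000 = 23.0000
fertiliser: 22.6 × (415/519) = 22.6 × 0.799615 = 18.0713
Index = Σ wᵢ·(p₁ᵢ/p₀ᵢ) = 32.2800 + 6.9882 + 16.6329 + 23.0000 + 18.0713 = 96.9724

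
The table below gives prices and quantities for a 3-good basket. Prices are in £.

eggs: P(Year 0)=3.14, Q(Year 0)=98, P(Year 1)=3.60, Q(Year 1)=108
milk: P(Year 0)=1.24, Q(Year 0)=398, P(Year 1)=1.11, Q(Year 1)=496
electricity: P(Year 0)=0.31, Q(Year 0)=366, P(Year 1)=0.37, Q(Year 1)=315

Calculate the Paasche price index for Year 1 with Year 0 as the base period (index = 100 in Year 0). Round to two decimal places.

Paasche price index uses current-period quantities as weights.
ΣP(Year 1)·Q(Year 1) = 3.60×108 + 1.11×496 + 0.37×315 = 388.8 + 550.56 + 116.55 = 1055.91
ΣP(Year 0)·Q(Year 1) = 3.14×108 + 1.24×496 + 0.31×315 = 339.12 + 615.04 + 97.65 = 1051.81
Index = 1055.91 / 1051.81 × 100 = 100.3898

100.39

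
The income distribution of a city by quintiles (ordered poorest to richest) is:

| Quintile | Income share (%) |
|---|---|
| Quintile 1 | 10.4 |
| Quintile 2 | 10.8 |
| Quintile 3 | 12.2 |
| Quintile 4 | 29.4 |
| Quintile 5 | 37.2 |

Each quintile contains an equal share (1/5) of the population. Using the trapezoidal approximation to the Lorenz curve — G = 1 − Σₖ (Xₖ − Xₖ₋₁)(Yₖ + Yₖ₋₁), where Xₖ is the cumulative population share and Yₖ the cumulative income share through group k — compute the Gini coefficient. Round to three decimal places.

Cumulative income shares Yₖ: 0.1040, 0.2120, 0.3340, 0.6280, 1.0000
Σ (Xₖ−Xₖ₋₁)(Yₖ+Yₖ₋₁) = (1/5)(0.1040+0.0000) + (1/5)(0.2120+0.1040) + (1/5)(0.3340+0.2120) + (1/5)(0.6280+0.3340) + (1/5)(1.0000+0.6280)
  = 0.0208 + 0.0632 + 0.1092 + 0.1924 + 0.3256 = 0.7112
G = 1 − 0.7112 = 0.2888

0.289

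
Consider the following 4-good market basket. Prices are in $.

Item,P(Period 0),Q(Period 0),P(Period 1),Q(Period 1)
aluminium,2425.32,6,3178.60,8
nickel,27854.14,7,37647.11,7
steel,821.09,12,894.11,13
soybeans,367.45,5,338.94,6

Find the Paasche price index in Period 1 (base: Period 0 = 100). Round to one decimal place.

133.2

Paasche price index uses current-period quantities as weights.
ΣP(Period 1)·Q(Period 1) = 3178.60×8 + 37647.11×7 + 894.11×13 + 338.94×6 = 25428.8 + 263529.77 + 11623.43 + 2033.64 = 302615.64
ΣP(Period 0)·Q(Period 1) = 2425.32×8 + 27854.14×7 + 821.09×13 + 367.45×6 = 19402.56 + 194978.98 + 10674.17 + 2204.7 = 227260.41
Index = 302615.64 / 227260.41 × 100 = 133.1581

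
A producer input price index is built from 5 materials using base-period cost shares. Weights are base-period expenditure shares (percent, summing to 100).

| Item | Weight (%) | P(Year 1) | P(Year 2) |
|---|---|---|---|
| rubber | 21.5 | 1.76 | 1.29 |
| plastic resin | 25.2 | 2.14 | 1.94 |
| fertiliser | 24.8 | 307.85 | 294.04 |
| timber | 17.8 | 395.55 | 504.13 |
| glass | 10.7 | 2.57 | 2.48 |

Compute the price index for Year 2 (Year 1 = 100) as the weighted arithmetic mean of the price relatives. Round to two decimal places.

rubber: 21.5 × (1.29/1.76) = 21.5 × 0.732955 = 15.7585
plastic resin: 25.2 × (1.94/2.14) = 25.2 × 0.906542 = 22.8449
fertiliser: 24.8 × (294.04/307.85) = 24.8 × 0.955140 = 23.6875
timber: 17.8 × (504.13/395.55) = 17.8 × 1.274504 = 22.6862
glass: 10.7 × (2.48/2.57) = 10.7 × 0.964981 = 10.3253
Index = Σ wᵢ·(p₁ᵢ/p₀ᵢ) = 15.7585 + 22.8449 + 23.6875 + 22.6862 + 10.3253 = 95.3023

95.30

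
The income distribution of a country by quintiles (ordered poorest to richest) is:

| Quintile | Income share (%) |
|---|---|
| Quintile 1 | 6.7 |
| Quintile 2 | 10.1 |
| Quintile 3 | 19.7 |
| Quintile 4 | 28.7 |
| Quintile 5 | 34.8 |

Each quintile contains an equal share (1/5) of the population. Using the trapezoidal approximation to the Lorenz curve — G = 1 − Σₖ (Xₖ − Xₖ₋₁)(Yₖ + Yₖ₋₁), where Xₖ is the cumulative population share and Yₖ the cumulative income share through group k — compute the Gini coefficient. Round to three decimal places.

0.299

Cumulative income shares Yₖ: 0.0670, 0.1680, 0.3650, 0.6520, 1.0000
Σ (Xₖ−Xₖ₋₁)(Yₖ+Yₖ₋₁) = (1/5)(0.0670+0.0000) + (1/5)(0.1680+0.0670) + (1/5)(0.3650+0.1680) + (1/5)(0.6520+0.3650) + (1/5)(1.0000+0.6520)
  = 0.0134 + 0.0470 + 0.1066 + 0.2034 + 0.3304 = 0.7008
G = 1 − 0.7008 = 0.2992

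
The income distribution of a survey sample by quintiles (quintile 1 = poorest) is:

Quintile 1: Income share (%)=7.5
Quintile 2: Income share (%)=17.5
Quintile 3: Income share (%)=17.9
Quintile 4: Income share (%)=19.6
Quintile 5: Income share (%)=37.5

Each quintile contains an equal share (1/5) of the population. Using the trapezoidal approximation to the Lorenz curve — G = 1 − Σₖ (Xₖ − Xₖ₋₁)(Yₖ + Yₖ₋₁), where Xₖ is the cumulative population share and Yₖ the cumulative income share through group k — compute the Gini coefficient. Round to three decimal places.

Cumulative income shares Yₖ: 0.0750, 0.2500, 0.4290, 0.6250, 1.0000
Σ (Xₖ−Xₖ₋₁)(Yₖ+Yₖ₋₁) = (1/5)(0.0750+0.0000) + (1/5)(0.2500+0.0750) + (1/5)(0.4290+0.2500) + (1/5)(0.6250+0.4290) + (1/5)(1.0000+0.6250)
  = 0.0150 + 0.0650 + 0.1358 + 0.2108 + 0.3250 = 0.7516
G = 1 − 0.7516 = 0.2484

0.248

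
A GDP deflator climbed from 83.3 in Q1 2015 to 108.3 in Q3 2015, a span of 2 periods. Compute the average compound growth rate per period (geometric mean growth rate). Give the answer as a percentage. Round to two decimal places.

14.02%

Growth factor = (108.3/83.3)^(1/2) = (1.300120)^(1/2) = 1.140228
Growth rate = 1.140228 − 1 = 0.140228 = 14.0228%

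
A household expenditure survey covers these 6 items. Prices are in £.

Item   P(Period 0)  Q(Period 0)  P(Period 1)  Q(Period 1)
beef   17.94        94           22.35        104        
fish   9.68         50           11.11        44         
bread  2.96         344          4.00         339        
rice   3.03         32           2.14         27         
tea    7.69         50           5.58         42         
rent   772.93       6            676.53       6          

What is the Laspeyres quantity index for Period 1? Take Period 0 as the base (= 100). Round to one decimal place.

Laspeyres quantity index uses base-period prices as weights.
ΣP(Period 0)·Q(Period 1) = 17.94×104 + 9.68×44 + 2.96×339 + 3.03×27 + 7.69×42 + 772.93×6 = 1865.76 + 425.92 + 1003.44 + 81.81 + 322.98 + 4637.58 = 8337.49
ΣP(Period 0)·Q(Period 0) = 17.94×94 + 9.68×50 + 2.96×344 + 3.03×32 + 7.69×50 + 772.93×6 = 1686.36 + 484 + 1018.24 + 96.96 + 384.5 + 4637.58 = 8307.64
Index = 8337.49 / 8307.64 × 100 = 100.3593

100.4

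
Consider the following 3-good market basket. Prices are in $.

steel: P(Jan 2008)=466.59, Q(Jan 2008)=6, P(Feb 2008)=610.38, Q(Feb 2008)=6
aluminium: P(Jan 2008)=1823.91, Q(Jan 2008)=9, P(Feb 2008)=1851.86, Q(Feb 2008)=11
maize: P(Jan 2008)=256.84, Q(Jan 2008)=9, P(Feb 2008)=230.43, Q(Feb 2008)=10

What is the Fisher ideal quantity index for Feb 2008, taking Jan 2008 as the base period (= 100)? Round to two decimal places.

Laspeyres component (base-period weights):
ΣP(Jan 2008)Q(Feb 2008) = 466.59×6 + 1823.91×11 + 256.84×10 = 2799.54 + 20063.01 + 2568.4 = 25430.95
ΣP(Jan 2008)Q(Jan 2008) = 466.59×6 + 1823.91×9 + 256.84×9 = 2799.54 + 16415.19 + 2311.56 = 21526.29
L = 25430.95 / 21526.29 × 100 = 118.1390
Paasche component (current-period weights):
ΣP(Feb 2008)Q(Feb 2008) = 610.38×6 + 1851.86×11 + 230.43×10 = 3662.28 + 20370.46 + 2304.3 = 26337.04
ΣP(Feb 2008)Q(Jan 2008) = 610.38×6 + 1851.86×9 + 230.43×9 = 3662.28 + 16666.74 + 2073.87 = 22402.89
P = 26337.04 / 22402.89 × 100 = 117.5609
Fisher = √(L × P) = √(118.1390 × 117.5609) = 117.8496

117.85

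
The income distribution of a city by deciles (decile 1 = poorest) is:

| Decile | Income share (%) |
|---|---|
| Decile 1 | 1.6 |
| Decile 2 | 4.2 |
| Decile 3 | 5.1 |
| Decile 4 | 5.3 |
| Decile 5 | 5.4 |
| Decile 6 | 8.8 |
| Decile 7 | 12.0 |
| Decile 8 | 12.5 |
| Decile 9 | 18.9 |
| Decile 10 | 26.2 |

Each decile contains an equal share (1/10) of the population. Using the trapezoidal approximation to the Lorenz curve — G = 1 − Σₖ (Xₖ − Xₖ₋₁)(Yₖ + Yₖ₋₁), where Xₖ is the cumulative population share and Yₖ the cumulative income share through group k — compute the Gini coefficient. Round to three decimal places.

0.385

Cumulative income shares Yₖ: 0.0160, 0.0580, 0.1090, 0.1620, 0.2160, 0.3040, 0.4240, 0.5490, 0.7380, 1.0000
Σ (Xₖ−Xₖ₋₁)(Yₖ+Yₖ₋₁) = (1/10)(0.0160+0.0000) + (1/10)(0.0580+0.0160) + (1/10)(0.1090+0.0580) + (1/10)(0.1620+0.1090) + (1/10)(0.2160+0.1620) + (1/10)(0.3040+0.2160) + (1/10)(0.4240+0.3040) + (1/10)(0.5490+0.4240) + (1/10)(0.7380+0.5490) + (1/10)(1.0000+0.7380)
  = 0.0016 + 0.0074 + 0.0167 + 0.0271 + 0.0378 + 0.0520 + 0.0728 + 0.0973 + 0.1287 + 0.1738 = 0.6152
G = 1 − 0.6152 = 0.3848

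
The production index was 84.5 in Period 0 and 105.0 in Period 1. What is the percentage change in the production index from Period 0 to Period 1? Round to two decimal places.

24.26%

Change = (105.0 − 84.5) / 84.5 × 100
       = 20.5 / 84.5 × 100 = 24.2604%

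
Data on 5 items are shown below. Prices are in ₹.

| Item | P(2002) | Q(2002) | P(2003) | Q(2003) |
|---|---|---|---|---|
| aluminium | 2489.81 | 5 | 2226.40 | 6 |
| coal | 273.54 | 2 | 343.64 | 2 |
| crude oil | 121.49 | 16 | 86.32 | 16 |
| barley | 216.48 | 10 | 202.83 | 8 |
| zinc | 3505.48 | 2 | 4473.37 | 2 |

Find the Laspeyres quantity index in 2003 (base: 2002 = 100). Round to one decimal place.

Laspeyres quantity index uses base-period prices as weights.
ΣP(2002)·Q(2003) = 2489.81×6 + 273.54×2 + 121.49×16 + 216.48×8 + 3505.48×2 = 14938.86 + 547.08 + 1943.84 + 1731.84 + 7010.96 = 26172.58
ΣP(2002)·Q(2002) = 2489.81×5 + 273.54×2 + 121.49×16 + 216.48×10 + 3505.48×2 = 12449.05 + 547.08 + 1943.84 + 2164.8 + 7010.96 = 24115.73
Index = 26172.58 / 24115.73 × 100 = 108.5291

108.5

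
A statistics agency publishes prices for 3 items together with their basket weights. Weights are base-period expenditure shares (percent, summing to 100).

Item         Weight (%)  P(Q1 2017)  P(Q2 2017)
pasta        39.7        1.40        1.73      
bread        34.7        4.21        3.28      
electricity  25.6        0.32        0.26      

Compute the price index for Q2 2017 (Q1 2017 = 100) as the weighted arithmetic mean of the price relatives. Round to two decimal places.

96.89

pasta: 39.7 × (1.73/1.40) = 39.7 × 1.235714 = 49.0579
bread: 34.7 × (3.28/4.21) = 34.7 × 0.779097 = 27.0347
electricity: 25.6 × (0.26/0.32) = 25.6 × 0.812500 = 20.8000
Index = Σ wᵢ·(p₁ᵢ/p₀ᵢ) = 49.0579 + 27.0347 + 20.8000 = 96.8925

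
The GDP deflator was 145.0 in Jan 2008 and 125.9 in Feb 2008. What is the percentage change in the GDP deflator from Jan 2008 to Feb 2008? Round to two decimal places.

Change = (125.9 − 145.0) / 145.0 × 100
       = -19.1 / 145.0 × 100 = -13.1724%

-13.17%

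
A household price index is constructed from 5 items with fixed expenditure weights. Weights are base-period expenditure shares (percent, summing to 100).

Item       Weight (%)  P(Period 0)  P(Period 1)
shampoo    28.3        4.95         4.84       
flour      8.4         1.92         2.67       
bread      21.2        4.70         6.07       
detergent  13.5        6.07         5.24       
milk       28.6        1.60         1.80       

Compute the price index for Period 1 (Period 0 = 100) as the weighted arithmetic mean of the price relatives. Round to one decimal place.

110.6

shampoo: 28.3 × (4.84/4.95) = 28.3 × 0.977778 = 27.6711
flour: 8.4 × (2.67/1.92) = 8.4 × 1.390625 = 11.6813
bread: 21.2 × (6.07/4.70) = 21.2 × 1.291489 = 27.3796
detergent: 13.5 × (5.24/6.07) = 13.5 × 0.863262 = 11.6540
milk: 28.6 × (1.80/1.60) = 28.6 × 1.125000 = 32.1750
Index = Σ wᵢ·(p₁ᵢ/p₀ᵢ) = 27.6711 + 11.6813 + 27.3796 + 11.6540 + 32.1750 = 110.5610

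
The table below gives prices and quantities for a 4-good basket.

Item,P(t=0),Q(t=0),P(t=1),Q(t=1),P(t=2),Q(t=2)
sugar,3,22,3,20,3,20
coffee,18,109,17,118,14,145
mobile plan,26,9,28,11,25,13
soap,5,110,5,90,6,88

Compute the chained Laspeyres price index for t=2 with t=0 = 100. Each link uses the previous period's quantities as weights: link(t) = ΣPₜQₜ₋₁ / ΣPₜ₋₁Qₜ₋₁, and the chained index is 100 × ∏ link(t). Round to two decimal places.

86.59

Link t=0→t=1:
ΣP(t=1)Q(t=0) = 3×22 + 17×109 + 28×9 + 5×110 = 66 + 1853 + 252 + 550 = 2721
ΣP(t=0)Q(t=0) = 3×22 + 18×109 + 26×9 + 5×110 = 66 + 1962 + 234 + 550 = 2812
link = 2721/2812 = 0.967639
Link t=1→t=2:
ΣP(t=2)Q(t=1) = 3×20 + 14×118 + 25×11 + 6×90 = 60 + 1652 + 275 + 540 = 2527
ΣP(t=1)Q(t=1) = 3×20 + 17×118 + 28×11 + 5×90 = 60 + 2006 + 308 + 450 = 2824
link = 2527/2824 = 0.894830
Chained index = 100 × 0.967639 × 0.894830 = 86.5872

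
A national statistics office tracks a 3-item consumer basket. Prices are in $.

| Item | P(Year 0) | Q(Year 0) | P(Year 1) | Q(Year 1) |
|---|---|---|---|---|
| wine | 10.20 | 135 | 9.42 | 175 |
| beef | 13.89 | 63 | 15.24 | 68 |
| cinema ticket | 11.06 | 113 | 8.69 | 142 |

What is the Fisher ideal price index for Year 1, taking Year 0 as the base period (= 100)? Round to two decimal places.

91.45

Laspeyres component (base-period weights):
ΣP(Year 1)Q(Year 0) = 9.42×135 + 15.24×63 + 8.69×113 = 1271.7 + 960.12 + 981.97 = 3213.79
ΣP(Year 0)Q(Year 0) = 10.20×135 + 13.89×63 + 11.06×113 = 1377 + 875.07 + 1249.78 = 3501.85
L = 3213.79 / 3501.85 × 100 = 91.7741
Paasche component (current-period weights):
ΣP(Year 1)Q(Year 1) = 9.42×175 + 15.24×68 + 8.69×142 = 1648.5 + 1036.32 + 1233.98 = 3918.8
ΣP(Year 0)Q(Year 1) = 10.20×175 + 13.89×68 + 11.06×142 = 1785 + 944.52 + 1570.52 = 4300.04
P = 3918.8 / 4300.04 × 100 = 91.1340
Fisher = √(L × P) = √(91.7741 × 91.1340) = 91.4535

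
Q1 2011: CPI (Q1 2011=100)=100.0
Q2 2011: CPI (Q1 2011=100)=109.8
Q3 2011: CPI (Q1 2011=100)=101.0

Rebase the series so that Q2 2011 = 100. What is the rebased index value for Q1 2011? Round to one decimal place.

91.1

Rebased(Q1 2011) = 100.0 / 109.8 × 100 = 91.0747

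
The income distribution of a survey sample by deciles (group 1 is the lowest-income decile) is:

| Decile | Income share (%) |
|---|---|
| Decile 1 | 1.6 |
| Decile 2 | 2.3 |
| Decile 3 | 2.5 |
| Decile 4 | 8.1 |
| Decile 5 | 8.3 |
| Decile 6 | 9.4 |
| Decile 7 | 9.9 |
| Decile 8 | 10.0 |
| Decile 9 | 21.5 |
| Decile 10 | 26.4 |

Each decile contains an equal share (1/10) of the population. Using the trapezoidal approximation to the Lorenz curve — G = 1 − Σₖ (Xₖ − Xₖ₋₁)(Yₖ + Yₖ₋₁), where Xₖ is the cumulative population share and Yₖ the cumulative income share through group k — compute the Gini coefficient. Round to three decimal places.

0.402

Cumulative income shares Yₖ: 0.0160, 0.0390, 0.0640, 0.1450, 0.2280, 0.3220, 0.4210, 0.5210, 0.7360, 1.0000
Σ (Xₖ−Xₖ₋₁)(Yₖ+Yₖ₋₁) = (1/10)(0.0160+0.0000) + (1/10)(0.0390+0.0160) + (1/10)(0.0640+0.0390) + (1/10)(0.1450+0.0640) + (1/10)(0.2280+0.1450) + (1/10)(0.3220+0.2280) + (1/10)(0.4210+0.3220) + (1/10)(0.5210+0.4210) + (1/10)(0.7360+0.5210) + (1/10)(1.0000+0.7360)
  = 0.0016 + 0.0055 + 0.0103 + 0.0209 + 0.0373 + 0.0550 + 0.0743 + 0.0942 + 0.1257 + 0.1736 = 0.5984
G = 1 − 0.5984 = 0.4016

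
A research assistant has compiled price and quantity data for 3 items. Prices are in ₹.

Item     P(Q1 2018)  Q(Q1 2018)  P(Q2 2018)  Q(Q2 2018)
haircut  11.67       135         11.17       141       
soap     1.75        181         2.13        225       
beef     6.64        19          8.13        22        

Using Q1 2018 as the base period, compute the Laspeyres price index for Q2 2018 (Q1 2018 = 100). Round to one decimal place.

Laspeyres price index uses base-period quantities as weights.
ΣP(Q2 2018)·Q(Q1 2018) = 11.17×135 + 2.13×181 + 8.13×19 = 1507.95 + 385.53 + 154.47 = 2047.95
ΣP(Q1 2018)·Q(Q1 2018) = 11.67×135 + 1.75×181 + 6.64×19 = 1575.45 + 316.75 + 126.16 = 2018.36
Index = 2047.95 / 2018.36 × 100 = 101.4660

101.5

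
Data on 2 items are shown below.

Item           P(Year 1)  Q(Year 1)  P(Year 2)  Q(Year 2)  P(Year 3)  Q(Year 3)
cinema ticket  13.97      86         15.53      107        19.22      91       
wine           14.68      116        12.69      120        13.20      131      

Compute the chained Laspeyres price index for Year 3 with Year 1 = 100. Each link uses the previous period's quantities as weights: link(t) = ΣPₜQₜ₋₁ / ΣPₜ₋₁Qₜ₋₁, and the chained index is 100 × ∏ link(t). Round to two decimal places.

110.51

Link Year 1→Year 2:
ΣP(Year 2)Q(Year 1) = 15.53×86 + 12.69×116 = 1335.58 + 1472.04 = 2807.62
ΣP(Year 1)Q(Year 1) = 13.97×86 + 14.68×116 = 1201.42 + 1702.88 = 2904.3
link = 2807.62/2904.3 = 0.966711
Link Year 2→Year 3:
ΣP(Year 3)Q(Year 2) = 19.22×107 + 13.20×120 = 2056.54 + 1584 = 3640.54
ΣP(Year 2)Q(Year 2) = 15.53×107 + 12.69×120 = 1661.71 + 1522.8 = 3184.51
link = 3640.54/3184.51 = 1.143203
Chained index = 100 × 0.966711 × 1.143203 = 110.5147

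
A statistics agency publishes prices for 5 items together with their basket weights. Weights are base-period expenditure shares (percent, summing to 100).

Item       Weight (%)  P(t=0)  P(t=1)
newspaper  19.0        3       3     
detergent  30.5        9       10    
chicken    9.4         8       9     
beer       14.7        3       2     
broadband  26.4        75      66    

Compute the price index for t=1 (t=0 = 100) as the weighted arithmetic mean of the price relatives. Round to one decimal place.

newspaper: 19.0 × (3/3) = 19.0 × 1.000000 = 19.0000
detergent: 30.5 × (10/9) = 30.5 × 1.111111 = 33.8889
chicken: 9.4 × (9/8) = 9.4 × 1.125000 = 10.5750
beer: 14.7 × (2/3) = 14.7 × 0.666667 = 9.8000
broadband: 26.4 × (66/75) = 26.4 × 0.880000 = 23.2320
Index = Σ wᵢ·(p₁ᵢ/p₀ᵢ) = 19.0000 + 33.8889 + 10.5750 + 9.8000 + 23.2320 = 96.4959

96.5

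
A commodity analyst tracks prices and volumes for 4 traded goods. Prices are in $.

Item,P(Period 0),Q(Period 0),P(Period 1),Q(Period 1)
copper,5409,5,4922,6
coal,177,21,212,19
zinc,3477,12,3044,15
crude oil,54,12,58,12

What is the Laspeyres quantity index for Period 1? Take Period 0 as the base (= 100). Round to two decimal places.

121.17

Laspeyres quantity index uses base-period prices as weights.
ΣP(Period 0)·Q(Period 1) = 5409×6 + 177×19 + 3477×15 + 54×12 = 32454 + 3363 + 52155 + 648 = 88620
ΣP(Period 0)·Q(Period 0) = 5409×5 + 177×21 + 3477×12 + 54×12 = 27045 + 3717 + 41724 + 648 = 73134
Index = 88620 / 73134 × 100 = 121.1748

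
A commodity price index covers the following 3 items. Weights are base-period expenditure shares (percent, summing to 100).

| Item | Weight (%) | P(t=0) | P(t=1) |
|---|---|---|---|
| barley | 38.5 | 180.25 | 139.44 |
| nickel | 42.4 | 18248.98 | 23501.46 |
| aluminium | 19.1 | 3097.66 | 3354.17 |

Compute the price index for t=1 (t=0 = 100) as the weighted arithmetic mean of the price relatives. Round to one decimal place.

105.1

barley: 38.5 × (139.44/180.25) = 38.5 × 0.773592 = 29.7833
nickel: 42.4 × (23501.46/18248.98) = 42.4 × 1.287823 = 54.6037
aluminium: 19.1 × (3354.17/3097.66) = 19.1 × 1.082808 = 20.6816
Index = Σ wᵢ·(p₁ᵢ/p₀ᵢ) = 29.7833 + 54.6037 + 20.6816 = 105.0686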